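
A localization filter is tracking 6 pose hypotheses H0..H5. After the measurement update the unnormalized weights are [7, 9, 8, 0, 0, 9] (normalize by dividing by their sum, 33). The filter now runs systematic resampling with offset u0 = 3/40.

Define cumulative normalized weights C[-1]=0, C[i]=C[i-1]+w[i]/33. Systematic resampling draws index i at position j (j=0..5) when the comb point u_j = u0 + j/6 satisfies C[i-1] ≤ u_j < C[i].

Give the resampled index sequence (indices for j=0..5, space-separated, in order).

0 1 1 2 5 5

C = [7/33, 16/33, 8/11, 8/11, 8/11, 1]
j=0: u_0=3/40 ∈ [0, 7/33) → index 0
j=1: u_1=29/120 ∈ [7/33, 16/33) → index 1
j=2: u_2=49/120 ∈ [7/33, 16/33) → index 1
j=3: u_3=23/40 ∈ [16/33, 8/11) → index 2
j=4: u_4=89/120 ∈ [8/11, 1) → index 5
j=5: u_5=109/120 ∈ [8/11, 1) → index 5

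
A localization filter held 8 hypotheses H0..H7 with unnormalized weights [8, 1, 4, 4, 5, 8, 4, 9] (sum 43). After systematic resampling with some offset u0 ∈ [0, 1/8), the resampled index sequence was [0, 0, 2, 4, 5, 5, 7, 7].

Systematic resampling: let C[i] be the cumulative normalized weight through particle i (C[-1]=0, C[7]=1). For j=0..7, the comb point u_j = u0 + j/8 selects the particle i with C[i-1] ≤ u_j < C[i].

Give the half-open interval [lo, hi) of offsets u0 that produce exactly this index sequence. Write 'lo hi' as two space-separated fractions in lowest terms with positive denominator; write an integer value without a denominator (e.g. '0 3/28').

7/172 9/172

C = [8/43, 9/43, 13/43, 17/43, 22/43, 30/43, 34/43, 1]
j=0 picked index 0: u0 ∈ [0, 8/43)
j=1 picked index 0: u0 ∈ [-1/8, 21/344)
j=2 picked index 2: u0 ∈ [-7/172, 9/172)
j=3 picked index 4: u0 ∈ [7/344, 47/344)
j=4 picked index 5: u0 ∈ [1/86, 17/86)
j=5 picked index 5: u0 ∈ [-39/344, 25/344)
j=6 picked index 7: u0 ∈ [7/172, 1/4)
j=7 picked index 7: u0 ∈ [-29/344, 1/8)
intersection: [7/172, 9/172)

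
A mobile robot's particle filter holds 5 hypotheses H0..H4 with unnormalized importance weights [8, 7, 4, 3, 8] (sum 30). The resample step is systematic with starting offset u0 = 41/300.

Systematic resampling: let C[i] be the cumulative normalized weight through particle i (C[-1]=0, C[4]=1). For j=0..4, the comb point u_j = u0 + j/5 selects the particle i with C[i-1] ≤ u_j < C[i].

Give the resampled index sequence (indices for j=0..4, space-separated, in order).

C = [4/15, 1/2, 19/30, 11/15, 1]
j=0: u_0=41/300 ∈ [0, 4/15) → index 0
j=1: u_1=101/300 ∈ [4/15, 1/2) → index 1
j=2: u_2=161/300 ∈ [1/2, 19/30) → index 2
j=3: u_3=221/300 ∈ [11/15, 1) → index 4
j=4: u_4=281/300 ∈ [11/15, 1) → index 4

0 1 2 4 4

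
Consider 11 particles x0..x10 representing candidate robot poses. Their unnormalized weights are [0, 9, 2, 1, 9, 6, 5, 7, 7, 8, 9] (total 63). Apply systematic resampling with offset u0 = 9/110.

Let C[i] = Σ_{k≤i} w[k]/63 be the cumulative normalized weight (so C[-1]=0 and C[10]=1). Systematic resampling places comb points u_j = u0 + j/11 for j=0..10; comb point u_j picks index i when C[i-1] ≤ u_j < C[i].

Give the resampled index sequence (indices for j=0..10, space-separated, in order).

1 2 4 5 6 7 8 8 9 10 10

C = [0, 1/7, 11/63, 4/21, 1/3, 3/7, 32/63, 13/21, 46/63, 6/7, 1]
j=0: u_0=9/110 ∈ [0, 1/7) → index 1
j=1: u_1=19/110 ∈ [1/7, 11/63) → index 2
j=2: u_2=29/110 ∈ [4/21, 1/3) → index 4
j=3: u_3=39/110 ∈ [1/3, 3/7) → index 5
j=4: u_4=49/110 ∈ [3/7, 32/63) → index 6
j=5: u_5=59/110 ∈ [32/63, 13/21) → index 7
j=6: u_6=69/110 ∈ [13/21, 46/63) → index 8
j=7: u_7=79/110 ∈ [13/21, 46/63) → index 8
j=8: u_8=89/110 ∈ [46/63, 6/7) → index 9
j=9: u_9=9/10 ∈ [6/7, 1) → index 10
j=10: u_10=109/110 ∈ [6/7, 1) → index 10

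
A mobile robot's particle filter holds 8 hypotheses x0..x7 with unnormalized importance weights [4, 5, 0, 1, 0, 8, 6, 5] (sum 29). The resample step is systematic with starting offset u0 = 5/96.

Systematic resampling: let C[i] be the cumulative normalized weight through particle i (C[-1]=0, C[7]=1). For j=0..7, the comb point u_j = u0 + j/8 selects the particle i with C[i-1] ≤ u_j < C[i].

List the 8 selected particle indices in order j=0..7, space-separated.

0 1 1 5 5 6 6 7

C = [4/29, 9/29, 9/29, 10/29, 10/29, 18/29, 24/29, 1]
j=0: u_0=5/96 ∈ [0, 4/29) → index 0
j=1: u_1=17/96 ∈ [4/29, 9/29) → index 1
j=2: u_2=29/96 ∈ [4/29, 9/29) → index 1
j=3: u_3=41/96 ∈ [10/29, 18/29) → index 5
j=4: u_4=53/96 ∈ [10/29, 18/29) → index 5
j=5: u_5=65/96 ∈ [18/29, 24/29) → index 6
j=6: u_6=77/96 ∈ [18/29, 24/29) → index 6
j=7: u_7=89/96 ∈ [24/29, 1) → index 7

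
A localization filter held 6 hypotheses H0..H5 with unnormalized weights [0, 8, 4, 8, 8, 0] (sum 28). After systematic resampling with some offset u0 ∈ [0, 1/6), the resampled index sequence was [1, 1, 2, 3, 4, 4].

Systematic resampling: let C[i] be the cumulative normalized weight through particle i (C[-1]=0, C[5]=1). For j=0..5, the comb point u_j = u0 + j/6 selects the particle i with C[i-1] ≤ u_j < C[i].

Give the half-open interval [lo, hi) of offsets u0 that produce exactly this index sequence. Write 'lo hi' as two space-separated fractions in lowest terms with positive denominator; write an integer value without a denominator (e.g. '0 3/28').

1/21 2/21

C = [0, 2/7, 3/7, 5/7, 1, 1]
j=0 picked index 1: u0 ∈ [0, 2/7)
j=1 picked index 1: u0 ∈ [-1/6, 5/42)
j=2 picked index 2: u0 ∈ [-1/21, 2/21)
j=3 picked index 3: u0 ∈ [-1/14, 3/14)
j=4 picked index 4: u0 ∈ [1/21, 1/3)
j=5 picked index 4: u0 ∈ [-5/42, 1/6)
intersection: [1/21, 2/21)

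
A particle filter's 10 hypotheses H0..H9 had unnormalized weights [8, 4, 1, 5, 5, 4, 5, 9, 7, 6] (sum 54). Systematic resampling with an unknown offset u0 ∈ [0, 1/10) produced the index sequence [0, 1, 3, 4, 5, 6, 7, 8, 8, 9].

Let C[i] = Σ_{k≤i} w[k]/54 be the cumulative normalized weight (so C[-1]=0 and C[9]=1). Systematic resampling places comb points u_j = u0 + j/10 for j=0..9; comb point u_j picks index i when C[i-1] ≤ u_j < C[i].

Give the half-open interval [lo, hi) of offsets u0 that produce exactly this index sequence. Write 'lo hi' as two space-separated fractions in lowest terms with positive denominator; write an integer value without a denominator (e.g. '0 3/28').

8/135 4/45

C = [4/27, 2/9, 13/54, 1/3, 23/54, 1/2, 16/27, 41/54, 8/9, 1]
j=0 picked index 0: u0 ∈ [0, 4/27)
j=1 picked index 1: u0 ∈ [13/270, 11/90)
j=2 picked index 3: u0 ∈ [11/270, 2/15)
j=3 picked index 4: u0 ∈ [1/30, 17/135)
j=4 picked index 5: u0 ∈ [7/270, 1/10)
j=5 picked index 6: u0 ∈ [0, 5/54)
j=6 picked index 7: u0 ∈ [-1/135, 43/270)
j=7 picked index 8: u0 ∈ [8/135, 17/90)
j=8 picked index 8: u0 ∈ [-11/270, 4/45)
j=9 picked index 9: u0 ∈ [-1/90, 1/10)
intersection: [8/135, 4/45)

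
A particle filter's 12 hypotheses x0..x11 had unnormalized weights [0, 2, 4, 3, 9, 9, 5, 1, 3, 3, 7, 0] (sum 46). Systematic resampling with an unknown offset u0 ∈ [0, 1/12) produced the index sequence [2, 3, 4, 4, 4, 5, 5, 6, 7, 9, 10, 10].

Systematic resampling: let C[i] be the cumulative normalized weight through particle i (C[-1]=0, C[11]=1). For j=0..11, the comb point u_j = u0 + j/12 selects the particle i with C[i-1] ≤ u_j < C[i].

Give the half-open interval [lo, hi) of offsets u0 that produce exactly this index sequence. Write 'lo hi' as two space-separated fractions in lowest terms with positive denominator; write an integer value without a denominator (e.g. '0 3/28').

13/276 7/138

C = [0, 1/23, 3/23, 9/46, 9/23, 27/46, 16/23, 33/46, 18/23, 39/46, 1, 1]
j=0 picked index 2: u0 ∈ [1/23, 3/23)
j=1 picked index 3: u0 ∈ [13/276, 31/276)
j=2 picked index 4: u0 ∈ [2/69, 31/138)
j=3 picked index 4: u0 ∈ [-5/92, 13/92)
j=4 picked index 4: u0 ∈ [-19/138, 4/69)
j=5 picked index 5: u0 ∈ [-7/276, 47/276)
j=6 picked index 5: u0 ∈ [-5/46, 2/23)
j=7 picked index 6: u0 ∈ [1/276, 31/276)
j=8 picked index 7: u0 ∈ [2/69, 7/138)
j=9 picked index 9: u0 ∈ [3/92, 9/92)
j=10 picked index 10: u0 ∈ [1/69, 1/6)
j=11 picked index 10: u0 ∈ [-19/276, 1/12)
intersection: [13/276, 7/138)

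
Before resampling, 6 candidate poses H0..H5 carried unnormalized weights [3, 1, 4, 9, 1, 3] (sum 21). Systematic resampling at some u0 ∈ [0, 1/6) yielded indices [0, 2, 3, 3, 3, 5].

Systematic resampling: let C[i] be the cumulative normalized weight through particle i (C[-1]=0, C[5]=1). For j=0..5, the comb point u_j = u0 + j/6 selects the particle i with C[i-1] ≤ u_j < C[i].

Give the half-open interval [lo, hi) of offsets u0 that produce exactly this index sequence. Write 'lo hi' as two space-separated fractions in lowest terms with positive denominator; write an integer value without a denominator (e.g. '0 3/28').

C = [1/7, 4/21, 8/21, 17/21, 6/7, 1]
j=0 picked index 0: u0 ∈ [0, 1/7)
j=1 picked index 2: u0 ∈ [1/42, 3/14)
j=2 picked index 3: u0 ∈ [1/21, 10/21)
j=3 picked index 3: u0 ∈ [-5/42, 13/42)
j=4 picked index 3: u0 ∈ [-2/7, 1/7)
j=5 picked index 5: u0 ∈ [1/42, 1/6)
intersection: [1/21, 1/7)

1/21 1/7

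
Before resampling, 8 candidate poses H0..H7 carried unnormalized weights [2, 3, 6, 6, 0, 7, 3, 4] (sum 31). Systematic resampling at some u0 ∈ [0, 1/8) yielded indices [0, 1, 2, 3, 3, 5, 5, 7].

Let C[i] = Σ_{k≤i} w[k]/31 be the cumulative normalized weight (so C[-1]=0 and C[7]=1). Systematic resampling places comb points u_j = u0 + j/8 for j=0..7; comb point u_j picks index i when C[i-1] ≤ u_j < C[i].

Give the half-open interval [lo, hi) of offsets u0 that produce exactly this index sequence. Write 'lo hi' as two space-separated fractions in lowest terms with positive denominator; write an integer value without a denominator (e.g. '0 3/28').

C = [2/31, 5/31, 11/31, 17/31, 17/31, 24/31, 27/31, 1]
j=0 picked index 0: u0 ∈ [0, 2/31)
j=1 picked index 1: u0 ∈ [-15/248, 9/248)
j=2 picked index 2: u0 ∈ [-11/124, 13/124)
j=3 picked index 3: u0 ∈ [-5/248, 43/248)
j=4 picked index 3: u0 ∈ [-9/62, 3/62)
j=5 picked index 5: u0 ∈ [-19/248, 37/248)
j=6 picked index 5: u0 ∈ [-25/124, 3/124)
j=7 picked index 7: u0 ∈ [-1/248, 1/8)
intersection: [0, 3/124)

0 3/124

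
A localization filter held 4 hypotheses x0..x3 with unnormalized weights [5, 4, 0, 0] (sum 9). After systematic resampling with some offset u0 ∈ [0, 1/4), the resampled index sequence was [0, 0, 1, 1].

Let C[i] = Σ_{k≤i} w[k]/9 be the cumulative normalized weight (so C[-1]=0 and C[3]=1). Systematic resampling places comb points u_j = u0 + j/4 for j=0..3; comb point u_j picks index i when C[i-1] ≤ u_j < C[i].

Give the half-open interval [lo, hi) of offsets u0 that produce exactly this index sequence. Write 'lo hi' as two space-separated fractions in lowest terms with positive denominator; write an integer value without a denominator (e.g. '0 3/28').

1/18 1/4

C = [5/9, 1, 1, 1]
j=0 picked index 0: u0 ∈ [0, 5/9)
j=1 picked index 0: u0 ∈ [-1/4, 11/36)
j=2 picked index 1: u0 ∈ [1/18, 1/2)
j=3 picked index 1: u0 ∈ [-7/36, 1/4)
intersection: [1/18, 1/4)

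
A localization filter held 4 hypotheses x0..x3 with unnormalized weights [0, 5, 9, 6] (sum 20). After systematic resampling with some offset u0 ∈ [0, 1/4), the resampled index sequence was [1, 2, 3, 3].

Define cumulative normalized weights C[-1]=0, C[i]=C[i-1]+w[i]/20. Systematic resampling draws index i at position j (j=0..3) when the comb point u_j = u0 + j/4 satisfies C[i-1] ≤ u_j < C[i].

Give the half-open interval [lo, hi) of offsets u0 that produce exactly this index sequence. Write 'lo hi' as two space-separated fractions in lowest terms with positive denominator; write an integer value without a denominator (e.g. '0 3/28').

C = [0, 1/4, 7/10, 1]
j=0 picked index 1: u0 ∈ [0, 1/4)
j=1 picked index 2: u0 ∈ [0, 9/20)
j=2 picked index 3: u0 ∈ [1/5, 1/2)
j=3 picked index 3: u0 ∈ [-1/20, 1/4)
intersection: [1/5, 1/4)

1/5 1/4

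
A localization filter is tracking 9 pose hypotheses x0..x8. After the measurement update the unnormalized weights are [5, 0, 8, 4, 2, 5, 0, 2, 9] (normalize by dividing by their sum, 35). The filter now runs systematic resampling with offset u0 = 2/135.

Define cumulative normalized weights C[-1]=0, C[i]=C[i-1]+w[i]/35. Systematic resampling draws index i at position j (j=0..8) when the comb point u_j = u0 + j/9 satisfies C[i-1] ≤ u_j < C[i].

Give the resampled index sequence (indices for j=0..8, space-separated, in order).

0 0 2 2 3 5 5 8 8

C = [1/7, 1/7, 13/35, 17/35, 19/35, 24/35, 24/35, 26/35, 1]
j=0: u_0=2/135 ∈ [0, 1/7) → index 0
j=1: u_1=17/135 ∈ [0, 1/7) → index 0
j=2: u_2=32/135 ∈ [1/7, 13/35) → index 2
j=3: u_3=47/135 ∈ [1/7, 13/35) → index 2
j=4: u_4=62/135 ∈ [13/35, 17/35) → index 3
j=5: u_5=77/135 ∈ [19/35, 24/35) → index 5
j=6: u_6=92/135 ∈ [19/35, 24/35) → index 5
j=7: u_7=107/135 ∈ [26/35, 1) → index 8
j=8: u_8=122/135 ∈ [26/35, 1) → index 8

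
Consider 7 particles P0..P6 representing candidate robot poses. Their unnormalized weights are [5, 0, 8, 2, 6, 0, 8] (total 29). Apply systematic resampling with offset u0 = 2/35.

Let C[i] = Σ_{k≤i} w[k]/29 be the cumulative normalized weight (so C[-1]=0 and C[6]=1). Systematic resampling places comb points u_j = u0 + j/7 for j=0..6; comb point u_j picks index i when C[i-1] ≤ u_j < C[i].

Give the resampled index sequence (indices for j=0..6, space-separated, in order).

0 2 2 3 4 6 6

C = [5/29, 5/29, 13/29, 15/29, 21/29, 21/29, 1]
j=0: u_0=2/35 ∈ [0, 5/29) → index 0
j=1: u_1=1/5 ∈ [5/29, 13/29) → index 2
j=2: u_2=12/35 ∈ [5/29, 13/29) → index 2
j=3: u_3=17/35 ∈ [13/29, 15/29) → index 3
j=4: u_4=22/35 ∈ [15/29, 21/29) → index 4
j=5: u_5=27/35 ∈ [21/29, 1) → index 6
j=6: u_6=32/35 ∈ [21/29, 1) → index 6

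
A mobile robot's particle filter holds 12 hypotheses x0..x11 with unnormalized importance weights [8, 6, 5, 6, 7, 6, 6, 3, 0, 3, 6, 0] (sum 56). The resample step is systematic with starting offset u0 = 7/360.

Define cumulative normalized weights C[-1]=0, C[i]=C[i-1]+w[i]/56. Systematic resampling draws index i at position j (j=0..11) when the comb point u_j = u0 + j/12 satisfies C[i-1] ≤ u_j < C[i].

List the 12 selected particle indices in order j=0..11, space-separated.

C = [1/7, 1/4, 19/56, 25/56, 4/7, 19/28, 11/14, 47/56, 47/56, 25/28, 1, 1]
j=0: u_0=7/360 ∈ [0, 1/7) → index 0
j=1: u_1=37/360 ∈ [0, 1/7) → index 0
j=2: u_2=67/360 ∈ [1/7, 1/4) → index 1
j=3: u_3=97/360 ∈ [1/4, 19/56) → index 2
j=4: u_4=127/360 ∈ [19/56, 25/56) → index 3
j=5: u_5=157/360 ∈ [19/56, 25/56) → index 3
j=6: u_6=187/360 ∈ [25/56, 4/7) → index 4
j=7: u_7=217/360 ∈ [4/7, 19/28) → index 5
j=8: u_8=247/360 ∈ [19/28, 11/14) → index 6
j=9: u_9=277/360 ∈ [19/28, 11/14) → index 6
j=10: u_10=307/360 ∈ [47/56, 25/28) → index 9
j=11: u_11=337/360 ∈ [25/28, 1) → index 10

0 0 1 2 3 3 4 5 6 6 9 10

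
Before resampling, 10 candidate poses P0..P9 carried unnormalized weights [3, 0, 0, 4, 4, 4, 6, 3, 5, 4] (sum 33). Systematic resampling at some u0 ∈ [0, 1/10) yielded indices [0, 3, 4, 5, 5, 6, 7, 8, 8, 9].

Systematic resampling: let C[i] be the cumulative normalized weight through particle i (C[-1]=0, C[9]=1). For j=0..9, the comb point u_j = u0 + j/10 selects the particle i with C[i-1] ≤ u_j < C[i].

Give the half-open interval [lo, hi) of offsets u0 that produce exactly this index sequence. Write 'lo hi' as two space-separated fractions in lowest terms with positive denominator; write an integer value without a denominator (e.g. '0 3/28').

C = [1/11, 1/11, 1/11, 7/33, 1/3, 5/11, 7/11, 8/11, 29/33, 1]
j=0 picked index 0: u0 ∈ [0, 1/11)
j=1 picked index 3: u0 ∈ [-1/110, 37/330)
j=2 picked index 4: u0 ∈ [2/165, 2/15)
j=3 picked index 5: u0 ∈ [1/30, 17/110)
j=4 picked index 5: u0 ∈ [-1/15, 3/55)
j=5 picked index 6: u0 ∈ [-1/22, 3/22)
j=6 picked index 7: u0 ∈ [2/55, 7/55)
j=7 picked index 8: u0 ∈ [3/110, 59/330)
j=8 picked index 8: u0 ∈ [-4/55, 13/165)
j=9 picked index 9: u0 ∈ [-7/330, 1/10)
intersection: [2/55, 3/55)

2/55 3/55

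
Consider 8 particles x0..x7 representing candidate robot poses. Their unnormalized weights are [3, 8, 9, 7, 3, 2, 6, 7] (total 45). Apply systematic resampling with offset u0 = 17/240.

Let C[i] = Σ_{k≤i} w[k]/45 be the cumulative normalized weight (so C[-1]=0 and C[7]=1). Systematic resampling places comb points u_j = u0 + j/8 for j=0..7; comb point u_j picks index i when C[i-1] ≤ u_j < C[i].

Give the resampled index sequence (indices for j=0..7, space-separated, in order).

1 1 2 3 3 5 6 7

C = [1/15, 11/45, 4/9, 3/5, 2/3, 32/45, 38/45, 1]
j=0: u_0=17/240 ∈ [1/15, 11/45) → index 1
j=1: u_1=47/240 ∈ [1/15, 11/45) → index 1
j=2: u_2=77/240 ∈ [11/45, 4/9) → index 2
j=3: u_3=107/240 ∈ [4/9, 3/5) → index 3
j=4: u_4=137/240 ∈ [4/9, 3/5) → index 3
j=5: u_5=167/240 ∈ [2/3, 32/45) → index 5
j=6: u_6=197/240 ∈ [32/45, 38/45) → index 6
j=7: u_7=227/240 ∈ [38/45, 1) → index 7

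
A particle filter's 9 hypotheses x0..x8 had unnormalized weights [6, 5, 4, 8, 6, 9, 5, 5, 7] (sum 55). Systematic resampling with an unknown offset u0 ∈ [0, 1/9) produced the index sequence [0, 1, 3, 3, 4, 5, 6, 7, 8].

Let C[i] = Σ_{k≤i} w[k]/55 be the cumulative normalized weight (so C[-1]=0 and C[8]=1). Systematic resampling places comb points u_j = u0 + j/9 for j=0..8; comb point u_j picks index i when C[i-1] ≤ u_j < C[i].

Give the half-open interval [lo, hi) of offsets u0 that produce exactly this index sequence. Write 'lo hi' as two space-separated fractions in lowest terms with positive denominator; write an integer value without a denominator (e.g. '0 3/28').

C = [6/55, 1/5, 3/11, 23/55, 29/55, 38/55, 43/55, 48/55, 1]
j=0 picked index 0: u0 ∈ [0, 6/55)
j=1 picked index 1: u0 ∈ [-1/495, 4/45)
j=2 picked index 3: u0 ∈ [5/99, 97/495)
j=3 picked index 3: u0 ∈ [-2/33, 14/165)
j=4 picked index 4: u0 ∈ [-13/495, 41/495)
j=5 picked index 5: u0 ∈ [-14/495, 67/495)
j=6 picked index 6: u0 ∈ [4/165, 19/165)
j=7 picked index 7: u0 ∈ [2/495, 47/495)
j=8 picked index 8: u0 ∈ [-8/495, 1/9)
intersection: [5/99, 41/495)

5/99 41/495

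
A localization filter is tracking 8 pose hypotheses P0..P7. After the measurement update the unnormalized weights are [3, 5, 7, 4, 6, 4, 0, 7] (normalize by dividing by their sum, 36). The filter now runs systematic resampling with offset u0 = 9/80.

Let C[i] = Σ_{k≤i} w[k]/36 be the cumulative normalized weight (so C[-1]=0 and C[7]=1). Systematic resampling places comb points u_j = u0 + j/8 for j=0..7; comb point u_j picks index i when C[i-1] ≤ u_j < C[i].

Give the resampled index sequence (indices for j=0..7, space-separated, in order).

C = [1/12, 2/9, 5/12, 19/36, 25/36, 29/36, 29/36, 1]
j=0: u_0=9/80 ∈ [1/12, 2/9) → index 1
j=1: u_1=19/80 ∈ [2/9, 5/12) → index 2
j=2: u_2=29/80 ∈ [2/9, 5/12) → index 2
j=3: u_3=39/80 ∈ [5/12, 19/36) → index 3
j=4: u_4=49/80 ∈ [19/36, 25/36) → index 4
j=5: u_5=59/80 ∈ [25/36, 29/36) → index 5
j=6: u_6=69/80 ∈ [29/36, 1) → index 7
j=7: u_7=79/80 ∈ [29/36, 1) → index 7

1 2 2 3 4 5 7 7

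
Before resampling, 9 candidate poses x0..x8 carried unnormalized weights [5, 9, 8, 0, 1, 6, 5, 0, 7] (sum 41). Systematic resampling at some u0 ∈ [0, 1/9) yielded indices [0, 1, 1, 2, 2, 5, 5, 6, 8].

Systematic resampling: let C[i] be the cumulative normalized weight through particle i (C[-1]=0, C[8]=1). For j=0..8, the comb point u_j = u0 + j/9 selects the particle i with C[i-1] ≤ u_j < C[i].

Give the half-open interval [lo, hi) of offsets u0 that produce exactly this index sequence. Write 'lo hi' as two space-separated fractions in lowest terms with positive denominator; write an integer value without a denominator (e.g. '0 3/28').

C = [5/41, 14/41, 22/41, 22/41, 23/41, 29/41, 34/41, 34/41, 1]
j=0 picked index 0: u0 ∈ [0, 5/41)
j=1 picked index 1: u0 ∈ [4/369, 85/369)
j=2 picked index 1: u0 ∈ [-37/369, 44/369)
j=3 picked index 2: u0 ∈ [1/123, 25/123)
j=4 picked index 2: u0 ∈ [-38/369, 34/369)
j=5 picked index 5: u0 ∈ [2/369, 56/369)
j=6 picked index 5: u0 ∈ [-13/123, 5/123)
j=7 picked index 6: u0 ∈ [-26/369, 19/369)
j=8 picked index 8: u0 ∈ [-22/369, 1/9)
intersection: [4/369, 5/123)

4/369 5/123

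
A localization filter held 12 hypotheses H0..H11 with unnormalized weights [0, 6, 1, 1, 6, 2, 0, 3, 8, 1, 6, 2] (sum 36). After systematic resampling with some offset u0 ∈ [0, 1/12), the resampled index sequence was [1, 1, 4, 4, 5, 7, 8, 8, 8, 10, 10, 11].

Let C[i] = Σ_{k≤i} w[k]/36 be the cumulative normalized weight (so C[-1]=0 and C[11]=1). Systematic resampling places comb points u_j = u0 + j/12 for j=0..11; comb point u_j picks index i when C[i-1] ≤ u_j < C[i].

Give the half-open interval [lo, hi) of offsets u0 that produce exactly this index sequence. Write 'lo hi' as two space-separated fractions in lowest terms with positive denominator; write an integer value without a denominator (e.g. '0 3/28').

1/18 1/12

C = [0, 1/6, 7/36, 2/9, 7/18, 4/9, 4/9, 19/36, 3/4, 7/9, 17/18, 1]
j=0 picked index 1: u0 ∈ [0, 1/6)
j=1 picked index 1: u0 ∈ [-1/12, 1/12)
j=2 picked index 4: u0 ∈ [1/18, 2/9)
j=3 picked index 4: u0 ∈ [-1/36, 5/36)
j=4 picked index 5: u0 ∈ [1/18, 1/9)
j=5 picked index 7: u0 ∈ [1/36, 1/9)
j=6 picked index 8: u0 ∈ [1/36, 1/4)
j=7 picked index 8: u0 ∈ [-1/18, 1/6)
j=8 picked index 8: u0 ∈ [-5/36, 1/12)
j=9 picked index 10: u0 ∈ [1/36, 7/36)
j=10 picked index 10: u0 ∈ [-1/18, 1/9)
j=11 picked index 11: u0 ∈ [1/36, 1/12)
intersection: [1/18, 1/12)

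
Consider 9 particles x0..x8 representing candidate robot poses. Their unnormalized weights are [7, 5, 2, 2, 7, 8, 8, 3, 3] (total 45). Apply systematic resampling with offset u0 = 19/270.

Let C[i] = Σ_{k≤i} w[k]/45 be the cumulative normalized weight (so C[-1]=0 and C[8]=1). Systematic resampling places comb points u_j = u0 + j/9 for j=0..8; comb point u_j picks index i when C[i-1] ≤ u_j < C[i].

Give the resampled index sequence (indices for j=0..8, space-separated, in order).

C = [7/45, 4/15, 14/45, 16/45, 23/45, 31/45, 13/15, 14/15, 1]
j=0: u_0=19/270 ∈ [0, 7/45) → index 0
j=1: u_1=49/270 ∈ [7/45, 4/15) → index 1
j=2: u_2=79/270 ∈ [4/15, 14/45) → index 2
j=3: u_3=109/270 ∈ [16/45, 23/45) → index 4
j=4: u_4=139/270 ∈ [23/45, 31/45) → index 5
j=5: u_5=169/270 ∈ [23/45, 31/45) → index 5
j=6: u_6=199/270 ∈ [31/45, 13/15) → index 6
j=7: u_7=229/270 ∈ [31/45, 13/15) → index 6
j=8: u_8=259/270 ∈ [14/15, 1) → index 8

0 1 2 4 5 5 6 6 8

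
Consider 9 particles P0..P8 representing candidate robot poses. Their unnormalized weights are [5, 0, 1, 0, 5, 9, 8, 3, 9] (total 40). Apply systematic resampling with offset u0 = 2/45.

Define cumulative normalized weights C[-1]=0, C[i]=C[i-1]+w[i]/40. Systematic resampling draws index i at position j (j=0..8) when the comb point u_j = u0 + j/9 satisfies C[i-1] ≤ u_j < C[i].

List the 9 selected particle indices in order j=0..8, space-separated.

C = [1/8, 1/8, 3/20, 3/20, 11/40, 1/2, 7/10, 31/40, 1]
j=0: u_0=2/45 ∈ [0, 1/8) → index 0
j=1: u_1=7/45 ∈ [3/20, 11/40) → index 4
j=2: u_2=4/15 ∈ [3/20, 11/40) → index 4
j=3: u_3=17/45 ∈ [11/40, 1/2) → index 5
j=4: u_4=22/45 ∈ [11/40, 1/2) → index 5
j=5: u_5=3/5 ∈ [1/2, 7/10) → index 6
j=6: u_6=32/45 ∈ [7/10, 31/40) → index 7
j=7: u_7=37/45 ∈ [31/40, 1) → index 8
j=8: u_8=14/15 ∈ [31/40, 1) → index 8

0 4 4 5 5 6 7 8 8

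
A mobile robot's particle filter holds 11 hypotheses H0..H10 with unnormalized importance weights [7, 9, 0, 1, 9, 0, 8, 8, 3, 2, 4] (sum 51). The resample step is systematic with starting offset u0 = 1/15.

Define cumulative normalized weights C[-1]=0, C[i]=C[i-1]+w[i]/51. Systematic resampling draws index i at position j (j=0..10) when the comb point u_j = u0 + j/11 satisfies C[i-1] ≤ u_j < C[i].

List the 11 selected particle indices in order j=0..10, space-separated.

C = [7/51, 16/51, 16/51, 1/3, 26/51, 26/51, 2/3, 14/17, 15/17, 47/51, 1]
j=0: u_0=1/15 ∈ [0, 7/51) → index 0
j=1: u_1=26/165 ∈ [7/51, 16/51) → index 1
j=2: u_2=41/165 ∈ [7/51, 16/51) → index 1
j=3: u_3=56/165 ∈ [1/3, 26/51) → index 4
j=4: u_4=71/165 ∈ [1/3, 26/51) → index 4
j=5: u_5=86/165 ∈ [26/51, 2/3) → index 6
j=6: u_6=101/165 ∈ [26/51, 2/3) → index 6
j=7: u_7=116/165 ∈ [2/3, 14/17) → index 7
j=8: u_8=131/165 ∈ [2/3, 14/17) → index 7
j=9: u_9=146/165 ∈ [15/17, 47/51) → index 9
j=10: u_10=161/165 ∈ [47/51, 1) → index 10

0 1 1 4 4 6 6 7 7 9 10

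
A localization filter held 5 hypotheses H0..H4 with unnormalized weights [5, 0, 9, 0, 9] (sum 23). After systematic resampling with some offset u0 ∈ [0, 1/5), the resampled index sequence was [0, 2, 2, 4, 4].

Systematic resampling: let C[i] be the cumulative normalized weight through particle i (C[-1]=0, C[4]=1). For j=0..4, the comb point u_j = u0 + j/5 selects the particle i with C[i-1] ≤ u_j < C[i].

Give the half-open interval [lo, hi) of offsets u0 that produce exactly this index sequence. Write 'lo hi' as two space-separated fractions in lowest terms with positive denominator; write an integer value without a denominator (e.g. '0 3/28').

2/115 1/5

C = [5/23, 5/23, 14/23, 14/23, 1]
j=0 picked index 0: u0 ∈ [0, 5/23)
j=1 picked index 2: u0 ∈ [2/115, 47/115)
j=2 picked index 2: u0 ∈ [-21/115, 24/115)
j=3 picked index 4: u0 ∈ [1/115, 2/5)
j=4 picked index 4: u0 ∈ [-22/115, 1/5)
intersection: [2/115, 1/5)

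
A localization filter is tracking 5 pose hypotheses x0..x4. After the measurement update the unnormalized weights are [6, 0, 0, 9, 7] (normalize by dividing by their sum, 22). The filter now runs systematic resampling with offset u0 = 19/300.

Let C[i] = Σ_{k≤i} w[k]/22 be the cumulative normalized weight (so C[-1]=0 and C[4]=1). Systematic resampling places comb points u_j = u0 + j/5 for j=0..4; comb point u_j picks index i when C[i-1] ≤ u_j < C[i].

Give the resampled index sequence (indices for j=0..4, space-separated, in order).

C = [3/11, 3/11, 3/11, 15/22, 1]
j=0: u_0=19/300 ∈ [0, 3/11) → index 0
j=1: u_1=79/300 ∈ [0, 3/11) → index 0
j=2: u_2=139/300 ∈ [3/11, 15/22) → index 3
j=3: u_3=199/300 ∈ [3/11, 15/22) → index 3
j=4: u_4=259/300 ∈ [15/22, 1) → index 4

0 0 3 3 4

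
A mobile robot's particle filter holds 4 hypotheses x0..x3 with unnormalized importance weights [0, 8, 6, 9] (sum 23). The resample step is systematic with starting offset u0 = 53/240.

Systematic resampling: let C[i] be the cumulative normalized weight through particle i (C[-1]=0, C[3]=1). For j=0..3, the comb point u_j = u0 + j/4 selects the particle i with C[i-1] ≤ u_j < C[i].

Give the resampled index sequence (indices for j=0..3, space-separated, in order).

C = [0, 8/23, 14/23, 1]
j=0: u_0=53/240 ∈ [0, 8/23) → index 1
j=1: u_1=113/240 ∈ [8/23, 14/23) → index 2
j=2: u_2=173/240 ∈ [14/23, 1) → index 3
j=3: u_3=233/240 ∈ [14/23, 1) → index 3

1 2 3 3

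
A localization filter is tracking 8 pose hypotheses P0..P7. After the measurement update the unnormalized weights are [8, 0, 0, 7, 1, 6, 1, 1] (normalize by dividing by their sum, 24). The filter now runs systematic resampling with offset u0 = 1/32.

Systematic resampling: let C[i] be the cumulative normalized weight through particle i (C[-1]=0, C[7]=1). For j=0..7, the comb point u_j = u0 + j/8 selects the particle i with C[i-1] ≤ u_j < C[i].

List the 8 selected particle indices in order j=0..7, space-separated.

0 0 0 3 3 4 5 5

C = [1/3, 1/3, 1/3, 5/8, 2/3, 11/12, 23/24, 1]
j=0: u_0=1/32 ∈ [0, 1/3) → index 0
j=1: u_1=5/32 ∈ [0, 1/3) → index 0
j=2: u_2=9/32 ∈ [0, 1/3) → index 0
j=3: u_3=13/32 ∈ [1/3, 5/8) → index 3
j=4: u_4=17/32 ∈ [1/3, 5/8) → index 3
j=5: u_5=21/32 ∈ [5/8, 2/3) → index 4
j=6: u_6=25/32 ∈ [2/3, 11/12) → index 5
j=7: u_7=29/32 ∈ [2/3, 11/12) → index 5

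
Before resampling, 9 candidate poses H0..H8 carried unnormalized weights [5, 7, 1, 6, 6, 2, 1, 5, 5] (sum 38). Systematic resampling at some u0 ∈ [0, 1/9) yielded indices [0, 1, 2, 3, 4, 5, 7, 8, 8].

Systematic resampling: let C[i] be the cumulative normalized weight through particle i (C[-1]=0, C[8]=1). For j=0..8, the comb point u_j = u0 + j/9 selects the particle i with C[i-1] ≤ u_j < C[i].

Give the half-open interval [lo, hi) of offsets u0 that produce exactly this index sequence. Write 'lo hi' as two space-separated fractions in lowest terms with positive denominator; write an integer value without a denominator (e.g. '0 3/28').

C = [5/38, 6/19, 13/38, 1/2, 25/38, 27/38, 14/19, 33/38, 1]
j=0 picked index 0: u0 ∈ [0, 5/38)
j=1 picked index 1: u0 ∈ [7/342, 35/171)
j=2 picked index 2: u0 ∈ [16/171, 41/342)
j=3 picked index 3: u0 ∈ [1/114, 1/6)
j=4 picked index 4: u0 ∈ [1/18, 73/342)
j=5 picked index 5: u0 ∈ [35/342, 53/342)
j=6 picked index 7: u0 ∈ [4/57, 23/114)
j=7 picked index 8: u0 ∈ [31/342, 2/9)
j=8 picked index 8: u0 ∈ [-7/342, 1/9)
intersection: [35/342, 1/9)

35/342 1/9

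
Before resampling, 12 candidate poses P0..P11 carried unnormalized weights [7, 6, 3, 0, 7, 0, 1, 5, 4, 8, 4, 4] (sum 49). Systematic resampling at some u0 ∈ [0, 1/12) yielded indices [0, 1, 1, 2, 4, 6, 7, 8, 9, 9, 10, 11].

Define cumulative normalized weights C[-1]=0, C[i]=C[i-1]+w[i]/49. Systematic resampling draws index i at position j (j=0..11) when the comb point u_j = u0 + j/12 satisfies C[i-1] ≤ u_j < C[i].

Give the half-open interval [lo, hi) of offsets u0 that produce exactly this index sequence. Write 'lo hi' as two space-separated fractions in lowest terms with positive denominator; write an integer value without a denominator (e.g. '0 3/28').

5/84 43/588

C = [1/7, 13/49, 16/49, 16/49, 23/49, 23/49, 24/49, 29/49, 33/49, 41/49, 45/49, 1]
j=0 picked index 0: u0 ∈ [0, 1/7)
j=1 picked index 1: u0 ∈ [5/84, 107/588)
j=2 picked index 1: u0 ∈ [-1/42, 29/294)
j=3 picked index 2: u0 ∈ [3/196, 15/196)
j=4 picked index 4: u0 ∈ [-1/147, 20/147)
j=5 picked index 6: u0 ∈ [31/588, 43/588)
j=6 picked index 7: u0 ∈ [-1/98, 9/98)
j=7 picked index 8: u0 ∈ [5/588, 53/588)
j=8 picked index 9: u0 ∈ [1/147, 25/147)
j=9 picked index 9: u0 ∈ [-15/196, 17/196)
j=10 picked index 10: u0 ∈ [1/294, 25/294)
j=11 picked index 11: u0 ∈ [1/588, 1/12)
intersection: [5/84, 43/588)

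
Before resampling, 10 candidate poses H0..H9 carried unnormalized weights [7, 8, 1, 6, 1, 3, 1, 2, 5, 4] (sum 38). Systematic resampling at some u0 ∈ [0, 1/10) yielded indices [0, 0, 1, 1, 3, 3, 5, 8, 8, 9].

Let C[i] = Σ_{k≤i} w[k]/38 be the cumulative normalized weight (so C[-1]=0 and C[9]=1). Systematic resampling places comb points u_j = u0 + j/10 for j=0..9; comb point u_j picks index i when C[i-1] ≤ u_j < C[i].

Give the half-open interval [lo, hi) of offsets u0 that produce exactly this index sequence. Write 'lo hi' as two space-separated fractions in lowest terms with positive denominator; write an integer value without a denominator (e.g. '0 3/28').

6/95 3/38

C = [7/38, 15/38, 8/19, 11/19, 23/38, 13/19, 27/38, 29/38, 17/19, 1]
j=0 picked index 0: u0 ∈ [0, 7/38)
j=1 picked index 0: u0 ∈ [-1/10, 8/95)
j=2 picked index 1: u0 ∈ [-3/190, 37/190)
j=3 picked index 1: u0 ∈ [-11/95, 9/95)
j=4 picked index 3: u0 ∈ [2/95, 17/95)
j=5 picked index 3: u0 ∈ [-3/38, 3/38)
j=6 picked index 5: u0 ∈ [1/190, 8/95)
j=7 picked index 8: u0 ∈ [6/95, 37/190)
j=8 picked index 8: u0 ∈ [-7/190, 9/95)
j=9 picked index 9: u0 ∈ [-1/190, 1/10)
intersection: [6/95, 3/38)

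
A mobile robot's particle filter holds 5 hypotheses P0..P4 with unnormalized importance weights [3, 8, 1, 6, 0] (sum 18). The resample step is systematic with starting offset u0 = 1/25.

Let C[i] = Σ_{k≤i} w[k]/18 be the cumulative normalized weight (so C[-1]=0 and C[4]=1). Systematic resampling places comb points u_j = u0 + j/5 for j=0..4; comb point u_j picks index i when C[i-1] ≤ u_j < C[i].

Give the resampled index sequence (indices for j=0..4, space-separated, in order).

0 1 1 2 3

C = [1/6, 11/18, 2/3, 1, 1]
j=0: u_0=1/25 ∈ [0, 1/6) → index 0
j=1: u_1=6/25 ∈ [1/6, 11/18) → index 1
j=2: u_2=11/25 ∈ [1/6, 11/18) → index 1
j=3: u_3=16/25 ∈ [11/18, 2/3) → index 2
j=4: u_4=21/25 ∈ [2/3, 1) → index 3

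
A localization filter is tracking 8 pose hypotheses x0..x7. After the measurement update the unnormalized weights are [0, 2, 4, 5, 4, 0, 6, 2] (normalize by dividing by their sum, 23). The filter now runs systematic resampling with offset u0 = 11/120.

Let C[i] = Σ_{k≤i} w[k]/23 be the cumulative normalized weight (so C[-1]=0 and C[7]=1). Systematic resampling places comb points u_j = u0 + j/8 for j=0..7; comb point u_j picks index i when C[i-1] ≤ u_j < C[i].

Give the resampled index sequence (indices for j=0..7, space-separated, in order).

2 2 3 3 4 6 6 7

C = [0, 2/23, 6/23, 11/23, 15/23, 15/23, 21/23, 1]
j=0: u_0=11/120 ∈ [2/23, 6/23) → index 2
j=1: u_1=13/60 ∈ [2/23, 6/23) → index 2
j=2: u_2=41/120 ∈ [6/23, 11/23) → index 3
j=3: u_3=7/15 ∈ [6/23, 11/23) → index 3
j=4: u_4=71/120 ∈ [11/23, 15/23) → index 4
j=5: u_5=43/60 ∈ [15/23, 21/23) → index 6
j=6: u_6=101/120 ∈ [15/23, 21/23) → index 6
j=7: u_7=29/30 ∈ [21/23, 1) → index 7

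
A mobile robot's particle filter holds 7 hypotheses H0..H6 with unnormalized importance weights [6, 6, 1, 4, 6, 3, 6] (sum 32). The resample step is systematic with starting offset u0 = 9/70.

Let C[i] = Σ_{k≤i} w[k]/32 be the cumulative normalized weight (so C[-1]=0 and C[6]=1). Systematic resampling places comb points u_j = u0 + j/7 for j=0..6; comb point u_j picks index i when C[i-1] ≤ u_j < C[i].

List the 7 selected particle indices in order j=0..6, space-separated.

0 1 3 4 4 6 6

C = [3/16, 3/8, 13/32, 17/32, 23/32, 13/16, 1]
j=0: u_0=9/70 ∈ [0, 3/16) → index 0
j=1: u_1=19/70 ∈ [3/16, 3/8) → index 1
j=2: u_2=29/70 ∈ [13/32, 17/32) → index 3
j=3: u_3=39/70 ∈ [17/32, 23/32) → index 4
j=4: u_4=7/10 ∈ [17/32, 23/32) → index 4
j=5: u_5=59/70 ∈ [13/16, 1) → index 6
j=6: u_6=69/70 ∈ [13/16, 1) → index 6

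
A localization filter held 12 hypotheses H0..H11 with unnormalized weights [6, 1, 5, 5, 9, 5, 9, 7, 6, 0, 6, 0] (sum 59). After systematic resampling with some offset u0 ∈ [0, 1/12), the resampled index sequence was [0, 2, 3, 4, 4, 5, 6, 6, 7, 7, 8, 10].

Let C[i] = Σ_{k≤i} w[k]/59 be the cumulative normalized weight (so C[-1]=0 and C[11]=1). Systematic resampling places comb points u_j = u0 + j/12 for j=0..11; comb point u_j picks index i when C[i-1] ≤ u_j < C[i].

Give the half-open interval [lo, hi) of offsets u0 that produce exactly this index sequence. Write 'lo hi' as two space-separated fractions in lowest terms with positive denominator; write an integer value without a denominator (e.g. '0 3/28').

9/236 11/236

C = [6/59, 7/59, 12/59, 17/59, 26/59, 31/59, 40/59, 47/59, 53/59, 53/59, 1, 1]
j=0 picked index 0: u0 ∈ [0, 6/59)
j=1 picked index 2: u0 ∈ [25/708, 85/708)
j=2 picked index 3: u0 ∈ [13/354, 43/354)
j=3 picked index 4: u0 ∈ [9/236, 45/236)
j=4 picked index 4: u0 ∈ [-8/177, 19/177)
j=5 picked index 5: u0 ∈ [17/708, 77/708)
j=6 picked index 6: u0 ∈ [3/118, 21/118)
j=7 picked index 6: u0 ∈ [-41/708, 67/708)
j=8 picked index 7: u0 ∈ [2/177, 23/177)
j=9 picked index 7: u0 ∈ [-17/236, 11/236)
j=10 picked index 8: u0 ∈ [-13/354, 23/354)
j=11 picked index 10: u0 ∈ [-13/708, 1/12)
intersection: [9/236, 11/236)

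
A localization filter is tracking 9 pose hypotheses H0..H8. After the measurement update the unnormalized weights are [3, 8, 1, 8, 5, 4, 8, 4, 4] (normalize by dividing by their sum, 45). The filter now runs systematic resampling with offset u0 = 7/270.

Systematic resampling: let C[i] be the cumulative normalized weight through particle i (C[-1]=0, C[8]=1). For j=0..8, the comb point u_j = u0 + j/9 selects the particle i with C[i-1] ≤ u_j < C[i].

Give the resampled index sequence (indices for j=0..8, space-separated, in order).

0 1 2 3 4 5 6 6 8

C = [1/15, 11/45, 4/15, 4/9, 5/9, 29/45, 37/45, 41/45, 1]
j=0: u_0=7/270 ∈ [0, 1/15) → index 0
j=1: u_1=37/270 ∈ [1/15, 11/45) → index 1
j=2: u_2=67/270 ∈ [11/45, 4/15) → index 2
j=3: u_3=97/270 ∈ [4/15, 4/9) → index 3
j=4: u_4=127/270 ∈ [4/9, 5/9) → index 4
j=5: u_5=157/270 ∈ [5/9, 29/45) → index 5
j=6: u_6=187/270 ∈ [29/45, 37/45) → index 6
j=7: u_7=217/270 ∈ [29/45, 37/45) → index 6
j=8: u_8=247/270 ∈ [41/45, 1) → index 8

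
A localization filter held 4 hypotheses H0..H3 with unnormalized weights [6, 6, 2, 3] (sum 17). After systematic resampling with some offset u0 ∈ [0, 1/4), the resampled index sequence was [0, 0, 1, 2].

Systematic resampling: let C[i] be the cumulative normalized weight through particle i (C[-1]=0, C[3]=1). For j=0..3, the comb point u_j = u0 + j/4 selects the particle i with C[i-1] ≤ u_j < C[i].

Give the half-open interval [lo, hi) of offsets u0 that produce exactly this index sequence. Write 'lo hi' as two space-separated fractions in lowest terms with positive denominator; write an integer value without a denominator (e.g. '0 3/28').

C = [6/17, 12/17, 14/17, 1]
j=0 picked index 0: u0 ∈ [0, 6/17)
j=1 picked index 0: u0 ∈ [-1/4, 7/68)
j=2 picked index 1: u0 ∈ [-5/34, 7/34)
j=3 picked index 2: u0 ∈ [-3/68, 5/68)
intersection: [0, 5/68)

0 5/68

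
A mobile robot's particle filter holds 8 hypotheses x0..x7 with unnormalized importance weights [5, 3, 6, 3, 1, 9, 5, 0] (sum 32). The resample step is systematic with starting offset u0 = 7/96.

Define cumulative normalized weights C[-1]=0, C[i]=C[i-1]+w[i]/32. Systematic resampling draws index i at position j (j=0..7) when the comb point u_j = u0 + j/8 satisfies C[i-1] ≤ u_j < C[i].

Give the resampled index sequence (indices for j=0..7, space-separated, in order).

C = [5/32, 1/4, 7/16, 17/32, 9/16, 27/32, 1, 1]
j=0: u_0=7/96 ∈ [0, 5/32) → index 0
j=1: u_1=19/96 ∈ [5/32, 1/4) → index 1
j=2: u_2=31/96 ∈ [1/4, 7/16) → index 2
j=3: u_3=43/96 ∈ [7/16, 17/32) → index 3
j=4: u_4=55/96 ∈ [9/16, 27/32) → index 5
j=5: u_5=67/96 ∈ [9/16, 27/32) → index 5
j=6: u_6=79/96 ∈ [9/16, 27/32) → index 5
j=7: u_7=91/96 ∈ [27/32, 1) → index 6

0 1 2 3 5 5 5 6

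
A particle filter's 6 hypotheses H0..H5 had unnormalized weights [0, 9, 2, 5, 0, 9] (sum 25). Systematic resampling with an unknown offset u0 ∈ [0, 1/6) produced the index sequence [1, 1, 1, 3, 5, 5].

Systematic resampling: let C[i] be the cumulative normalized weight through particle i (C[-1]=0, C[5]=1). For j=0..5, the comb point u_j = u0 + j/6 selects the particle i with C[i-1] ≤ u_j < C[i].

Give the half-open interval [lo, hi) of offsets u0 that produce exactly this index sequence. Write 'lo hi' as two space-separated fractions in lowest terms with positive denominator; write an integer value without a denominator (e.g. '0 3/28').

0 2/75

C = [0, 9/25, 11/25, 16/25, 16/25, 1]
j=0 picked index 1: u0 ∈ [0, 9/25)
j=1 picked index 1: u0 ∈ [-1/6, 29/150)
j=2 picked index 1: u0 ∈ [-1/3, 2/75)
j=3 picked index 3: u0 ∈ [-3/50, 7/50)
j=4 picked index 5: u0 ∈ [-2/75, 1/3)
j=5 picked index 5: u0 ∈ [-29/150, 1/6)
intersection: [0, 2/75)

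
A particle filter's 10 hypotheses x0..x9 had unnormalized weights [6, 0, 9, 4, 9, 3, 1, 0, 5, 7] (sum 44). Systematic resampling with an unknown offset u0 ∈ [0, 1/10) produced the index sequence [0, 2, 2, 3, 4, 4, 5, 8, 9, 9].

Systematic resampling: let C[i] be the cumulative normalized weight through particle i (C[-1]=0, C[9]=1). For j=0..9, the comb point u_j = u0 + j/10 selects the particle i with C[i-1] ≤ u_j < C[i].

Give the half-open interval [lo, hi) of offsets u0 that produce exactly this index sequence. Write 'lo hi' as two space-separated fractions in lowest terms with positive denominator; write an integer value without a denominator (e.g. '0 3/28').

C = [3/22, 3/22, 15/44, 19/44, 7/11, 31/44, 8/11, 8/11, 37/44, 1]
j=0 picked index 0: u0 ∈ [0, 3/22)
j=1 picked index 2: u0 ∈ [2/55, 53/220)
j=2 picked index 2: u0 ∈ [-7/110, 31/220)
j=3 picked index 3: u0 ∈ [9/220, 29/220)
j=4 picked index 4: u0 ∈ [7/220, 13/55)
j=5 picked index 4: u0 ∈ [-3/44, 3/22)
j=6 picked index 5: u0 ∈ [2/55, 23/220)
j=7 picked index 8: u0 ∈ [3/110, 31/220)
j=8 picked index 9: u0 ∈ [9/220, 1/5)
j=9 picked index 9: u0 ∈ [-13/220, 1/10)
intersection: [9/220, 1/10)

9/220 1/10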